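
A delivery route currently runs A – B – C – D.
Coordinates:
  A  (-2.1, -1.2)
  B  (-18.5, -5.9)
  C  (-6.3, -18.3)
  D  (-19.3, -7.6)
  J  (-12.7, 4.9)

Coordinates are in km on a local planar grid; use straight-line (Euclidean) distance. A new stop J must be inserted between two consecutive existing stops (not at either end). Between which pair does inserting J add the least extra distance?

between A and B

Added distance for inserting J between each consecutive pair:
A–B: 7.4 km
B–C: 18.9 km
C–D: 21.4 km
Smallest added distance is 7.4 km, inserting between A and B.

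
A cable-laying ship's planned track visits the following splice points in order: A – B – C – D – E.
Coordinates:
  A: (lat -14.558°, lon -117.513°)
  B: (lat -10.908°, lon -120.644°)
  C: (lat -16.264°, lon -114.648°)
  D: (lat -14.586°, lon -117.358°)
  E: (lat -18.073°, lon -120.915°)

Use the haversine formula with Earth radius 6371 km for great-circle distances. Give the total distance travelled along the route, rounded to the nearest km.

2297 km

Leg distances:
A→B: 529.1 km  (cumulative 529.1 km)
B→C: 879.9 km  (cumulative 1409.1 km)
C→D: 345.2 km  (cumulative 1754.3 km)
D→E: 542.5 km  (cumulative 2296.9 km)
Total route length ≈ 2297 km.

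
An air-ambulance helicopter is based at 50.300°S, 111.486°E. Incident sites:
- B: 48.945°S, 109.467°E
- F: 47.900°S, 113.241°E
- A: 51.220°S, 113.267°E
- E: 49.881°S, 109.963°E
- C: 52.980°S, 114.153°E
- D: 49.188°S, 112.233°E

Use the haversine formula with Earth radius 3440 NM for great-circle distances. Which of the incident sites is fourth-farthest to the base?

Distances from the base (50.300°S, 111.486°E):
C: 189.1 NM
F: 159.7 NM
B: 113.1 NM
A: 87.3 NM
D: 72.8 NM
E: 63.8 NM
The fourth-farthest is A at 87.3 NM.

A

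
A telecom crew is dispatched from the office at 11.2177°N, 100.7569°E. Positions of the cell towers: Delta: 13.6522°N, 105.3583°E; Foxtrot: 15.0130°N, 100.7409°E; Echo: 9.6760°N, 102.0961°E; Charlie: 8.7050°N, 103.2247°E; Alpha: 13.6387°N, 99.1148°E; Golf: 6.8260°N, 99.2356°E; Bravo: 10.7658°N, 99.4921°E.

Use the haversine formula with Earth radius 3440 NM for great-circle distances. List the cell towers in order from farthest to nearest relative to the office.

Delta, Golf, Foxtrot, Charlie, Alpha, Echo, Bravo

Distance from the office at 11.2177°N, 100.7569°E to each:
Delta 13.6522°N, 105.3583°E: 306.8 NM
Golf 6.8260°N, 99.2356°E: 278.7 NM
Foxtrot 15.0130°N, 100.7409°E: 227.9 NM
Charlie 8.7050°N, 103.2247°E: 209.9 NM
Alpha 13.6387°N, 99.1148°E: 174.3 NM
Echo 9.6760°N, 102.0961°E: 121.7 NM
Bravo 10.7658°N, 99.4921°E: 79.3 NM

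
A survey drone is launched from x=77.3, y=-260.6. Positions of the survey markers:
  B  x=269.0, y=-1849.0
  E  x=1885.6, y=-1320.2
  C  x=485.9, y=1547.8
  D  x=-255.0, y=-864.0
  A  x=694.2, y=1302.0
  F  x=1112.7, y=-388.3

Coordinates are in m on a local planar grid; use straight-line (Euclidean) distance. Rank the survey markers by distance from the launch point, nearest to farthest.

Distance from the launch point at x=77.3, y=-260.6 to each:
D x=-255.0, y=-864.0: 688.9 m
F x=1112.7, y=-388.3: 1043.2 m
B x=269.0, y=-1849.0: 1599.9 m
A x=694.2, y=1302.0: 1680.0 m
C x=485.9, y=1547.8: 1854.0 m
E x=1885.6, y=-1320.2: 2095.9 m

D, F, B, A, C, E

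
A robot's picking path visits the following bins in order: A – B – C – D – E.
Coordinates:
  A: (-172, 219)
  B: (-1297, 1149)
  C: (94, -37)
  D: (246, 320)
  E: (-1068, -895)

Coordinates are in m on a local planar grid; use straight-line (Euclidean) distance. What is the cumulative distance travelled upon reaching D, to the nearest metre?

3676 m

Leg distances:
A→B: 1459.6 m  (cumulative 1459.6 m)
B→C: 1828.0 m  (cumulative 3287.6 m)
C→D: 388.0 m  (cumulative 3675.6 m)
Cumulative distance at D ≈ 3676 m.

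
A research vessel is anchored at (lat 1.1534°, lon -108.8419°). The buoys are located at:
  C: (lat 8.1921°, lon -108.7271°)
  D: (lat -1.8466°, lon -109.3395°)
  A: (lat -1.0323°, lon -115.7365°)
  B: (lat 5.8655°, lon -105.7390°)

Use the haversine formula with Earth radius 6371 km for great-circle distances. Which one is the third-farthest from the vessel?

B

Distance to each, sorted:
A: 804.2 km
C: 782.8 km
B: 626.9 km
D: 338.1 km
The third-farthest is B at 626.9 km.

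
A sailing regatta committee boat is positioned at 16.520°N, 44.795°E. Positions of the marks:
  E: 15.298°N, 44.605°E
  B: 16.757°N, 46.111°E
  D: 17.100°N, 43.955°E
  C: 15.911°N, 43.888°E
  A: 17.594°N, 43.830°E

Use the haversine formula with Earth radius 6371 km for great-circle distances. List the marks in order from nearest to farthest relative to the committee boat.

Computing each great-circle distance from 16.520°N, 44.795°E:
D 17.100°N, 43.955°E: 110.2 km
C 15.911°N, 43.888°E: 118.2 km
E 15.298°N, 44.605°E: 137.4 km
B 16.757°N, 46.111°E: 142.7 km
A 17.594°N, 43.830°E: 157.4 km

D, C, E, B, A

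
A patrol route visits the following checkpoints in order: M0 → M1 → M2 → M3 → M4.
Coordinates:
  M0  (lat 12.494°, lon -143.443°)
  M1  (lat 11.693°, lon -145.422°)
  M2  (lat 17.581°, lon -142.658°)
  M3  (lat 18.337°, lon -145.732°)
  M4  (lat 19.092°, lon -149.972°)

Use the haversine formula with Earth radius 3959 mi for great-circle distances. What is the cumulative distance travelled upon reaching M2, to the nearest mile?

Leg distances:
M0→M1: 144.7 mi  (cumulative 144.7 mi)
M1→M2: 446.8 mi  (cumulative 591.5 mi)
Cumulative distance at M2 ≈ 592 mi.

592 mi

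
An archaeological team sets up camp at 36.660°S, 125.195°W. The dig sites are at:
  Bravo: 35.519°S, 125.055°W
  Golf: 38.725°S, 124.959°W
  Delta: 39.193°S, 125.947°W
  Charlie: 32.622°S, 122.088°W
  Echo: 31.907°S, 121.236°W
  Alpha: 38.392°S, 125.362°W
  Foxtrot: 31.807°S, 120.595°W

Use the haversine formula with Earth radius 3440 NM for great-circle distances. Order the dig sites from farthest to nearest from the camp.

Foxtrot, Echo, Charlie, Delta, Golf, Alpha, Bravo

Distance from the camp at 36.660°S, 125.195°W to each:
Foxtrot 31.807°S, 120.595°W: 370.1 NM
Echo 31.907°S, 121.236°W: 346.3 NM
Charlie 32.622°S, 122.088°W: 286.9 NM
Delta 39.193°S, 125.947°W: 156.2 NM
Golf 38.725°S, 124.959°W: 124.5 NM
Alpha 38.392°S, 125.362°W: 104.3 NM
Bravo 35.519°S, 125.055°W: 68.8 NM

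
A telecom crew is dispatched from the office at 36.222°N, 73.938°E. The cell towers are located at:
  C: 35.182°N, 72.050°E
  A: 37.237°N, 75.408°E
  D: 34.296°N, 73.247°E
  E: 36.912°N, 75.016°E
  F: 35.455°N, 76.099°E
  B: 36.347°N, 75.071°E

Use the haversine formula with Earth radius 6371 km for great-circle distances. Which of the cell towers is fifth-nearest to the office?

Distances from the office (36.222°N, 73.938°E):
B: 102.5 km
E: 123.1 km
A: 172.9 km
C: 206.0 km
F: 212.6 km
D: 223.2 km
The fifth-nearest is F at 212.6 km.

F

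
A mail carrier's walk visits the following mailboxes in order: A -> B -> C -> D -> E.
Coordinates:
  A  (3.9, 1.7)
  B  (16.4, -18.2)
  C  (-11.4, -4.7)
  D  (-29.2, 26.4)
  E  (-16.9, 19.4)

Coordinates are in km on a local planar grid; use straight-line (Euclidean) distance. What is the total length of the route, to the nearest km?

104 km

Leg distances:
A→B: 23.5 km  (cumulative 23.5 km)
B→C: 30.9 km  (cumulative 54.4 km)
C→D: 35.8 km  (cumulative 90.2 km)
D→E: 14.2 km  (cumulative 104.4 km)
Total route length ≈ 104 km.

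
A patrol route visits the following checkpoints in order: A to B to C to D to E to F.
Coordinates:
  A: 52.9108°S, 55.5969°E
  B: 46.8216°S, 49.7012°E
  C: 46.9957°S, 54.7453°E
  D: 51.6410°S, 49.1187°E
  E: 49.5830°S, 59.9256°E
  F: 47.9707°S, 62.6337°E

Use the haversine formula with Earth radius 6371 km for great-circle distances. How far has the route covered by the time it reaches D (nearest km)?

Leg distances:
A→B: 797.5 km  (cumulative 797.5 km)
B→C: 383.6 km  (cumulative 1181.1 km)
C→D: 657.7 km  (cumulative 1838.8 km)
Cumulative distance at D ≈ 1839 km.

1839 km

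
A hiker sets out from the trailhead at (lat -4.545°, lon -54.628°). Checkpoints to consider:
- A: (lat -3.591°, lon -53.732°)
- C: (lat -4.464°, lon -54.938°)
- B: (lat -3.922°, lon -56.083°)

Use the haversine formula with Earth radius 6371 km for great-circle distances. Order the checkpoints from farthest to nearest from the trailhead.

Distance from the trailhead at (lat -4.545°, lon -54.628°) to each:
B (lat -3.922°, lon -56.083°): 175.6 km
A (lat -3.591°, lon -53.732°): 145.4 km
C (lat -4.464°, lon -54.938°): 35.5 km

B, A, C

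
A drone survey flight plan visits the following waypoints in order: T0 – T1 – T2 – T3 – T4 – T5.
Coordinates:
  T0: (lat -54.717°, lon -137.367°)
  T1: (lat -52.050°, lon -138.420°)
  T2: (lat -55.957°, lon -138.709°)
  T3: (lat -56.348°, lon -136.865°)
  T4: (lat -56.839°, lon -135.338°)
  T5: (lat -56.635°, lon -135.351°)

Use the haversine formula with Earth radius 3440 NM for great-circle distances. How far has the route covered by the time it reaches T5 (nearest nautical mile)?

536 NM

Leg distances:
T0→T1: 164.5 NM  (cumulative 164.5 NM)
T1→T2: 234.8 NM  (cumulative 399.3 NM)
T2→T3: 66.0 NM  (cumulative 465.3 NM)
T3→T4: 58.5 NM  (cumulative 523.7 NM)
T4→T5: 12.3 NM  (cumulative 536.0 NM)
Cumulative distance at T5 ≈ 536 NM.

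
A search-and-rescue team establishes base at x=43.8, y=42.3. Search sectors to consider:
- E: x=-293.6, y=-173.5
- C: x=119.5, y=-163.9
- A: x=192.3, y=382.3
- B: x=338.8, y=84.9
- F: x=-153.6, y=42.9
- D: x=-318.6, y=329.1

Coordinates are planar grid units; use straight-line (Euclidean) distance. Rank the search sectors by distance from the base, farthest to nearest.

D, E, A, B, C, F

Distances from the base:
D x=-318.6, y=329.1: 462.2
E x=-293.6, y=-173.5: 400.5
A x=192.3, y=382.3: 371.0
B x=338.8, y=84.9: 298.1
C x=119.5, y=-163.9: 219.7
F x=-153.6, y=42.9: 197.4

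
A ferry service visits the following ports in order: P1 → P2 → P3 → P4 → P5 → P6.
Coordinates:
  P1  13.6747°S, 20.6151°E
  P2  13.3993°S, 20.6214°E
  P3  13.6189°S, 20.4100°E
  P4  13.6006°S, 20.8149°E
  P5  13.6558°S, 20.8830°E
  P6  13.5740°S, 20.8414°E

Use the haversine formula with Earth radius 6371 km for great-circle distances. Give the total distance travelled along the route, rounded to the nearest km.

Leg distances:
P1→P2: 30.6 km  (cumulative 30.6 km)
P2→P3: 33.4 km  (cumulative 64.1 km)
P3→P4: 43.8 km  (cumulative 107.9 km)
P4→P5: 9.6 km  (cumulative 117.5 km)
P5→P6: 10.1 km  (cumulative 127.6 km)
Total route length ≈ 128 km.

128 km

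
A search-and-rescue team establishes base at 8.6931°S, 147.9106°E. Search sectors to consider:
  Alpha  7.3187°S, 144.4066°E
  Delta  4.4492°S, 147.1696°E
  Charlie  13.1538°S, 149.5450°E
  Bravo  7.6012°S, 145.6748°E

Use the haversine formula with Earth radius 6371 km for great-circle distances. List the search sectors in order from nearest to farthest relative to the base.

Distances from the base:
Bravo 7.6012°S, 145.6748°E: 274.4 km
Alpha 7.3187°S, 144.4066°E: 415.0 km
Delta 4.4492°S, 147.1696°E: 478.9 km
Charlie 13.1538°S, 149.5450°E: 527.1 km

Bravo, Alpha, Delta, Charlie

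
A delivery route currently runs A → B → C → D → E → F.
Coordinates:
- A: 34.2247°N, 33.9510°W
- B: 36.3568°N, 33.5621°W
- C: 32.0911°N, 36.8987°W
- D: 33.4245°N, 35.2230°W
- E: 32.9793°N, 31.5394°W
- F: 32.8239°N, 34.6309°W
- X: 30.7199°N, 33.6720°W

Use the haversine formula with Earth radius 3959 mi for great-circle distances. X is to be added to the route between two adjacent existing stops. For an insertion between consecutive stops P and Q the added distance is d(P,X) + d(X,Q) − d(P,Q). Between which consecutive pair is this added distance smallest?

Added distance for inserting X between each consecutive pair:
A–B: 483.3 mi
B–C: 251.1 mi
C–D: 286.3 mi
D–E: 192.7 mi
E–F: 176.3 mi
Smallest added distance is 176.3 mi, inserting between E and F.

between E and F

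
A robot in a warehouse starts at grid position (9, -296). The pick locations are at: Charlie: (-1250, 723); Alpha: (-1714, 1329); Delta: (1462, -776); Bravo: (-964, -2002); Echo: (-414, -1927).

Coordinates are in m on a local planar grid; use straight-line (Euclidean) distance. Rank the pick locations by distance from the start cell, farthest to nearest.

Alpha, Bravo, Echo, Charlie, Delta

Computing each straight-line distance from (9, -296):
Alpha (-1714, 1329): 2368.4 m
Bravo (-964, -2002): 1964.0 m
Echo (-414, -1927): 1685.0 m
Charlie (-1250, 723): 1619.7 m
Delta (1462, -776): 1530.2 m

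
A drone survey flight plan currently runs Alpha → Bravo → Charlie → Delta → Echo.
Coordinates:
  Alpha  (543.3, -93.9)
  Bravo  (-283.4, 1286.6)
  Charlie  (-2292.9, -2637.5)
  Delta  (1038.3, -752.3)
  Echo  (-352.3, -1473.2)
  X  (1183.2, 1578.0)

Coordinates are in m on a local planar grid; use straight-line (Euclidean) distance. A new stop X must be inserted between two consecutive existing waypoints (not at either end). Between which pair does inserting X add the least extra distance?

between Alpha and Bravo

Added distance for inserting X between each consecutive pair:
Alpha–Bravo: 1676.3 m
Bravo–Charlie: 2550.4 m
Charlie–Delta: 3971.0 m
Delta–Echo: 4184.2 m
Smallest added distance is 1676.3 m, inserting between Alpha and Bravo.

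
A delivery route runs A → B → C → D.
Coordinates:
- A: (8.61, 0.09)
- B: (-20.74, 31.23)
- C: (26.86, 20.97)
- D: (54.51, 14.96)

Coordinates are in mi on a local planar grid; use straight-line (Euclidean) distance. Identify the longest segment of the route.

B–C

Leg distances:
A→B: 42.8 mi
B→C: 48.7 mi
C→D: 28.3 mi
The longest leg is B–C at 48.7 mi.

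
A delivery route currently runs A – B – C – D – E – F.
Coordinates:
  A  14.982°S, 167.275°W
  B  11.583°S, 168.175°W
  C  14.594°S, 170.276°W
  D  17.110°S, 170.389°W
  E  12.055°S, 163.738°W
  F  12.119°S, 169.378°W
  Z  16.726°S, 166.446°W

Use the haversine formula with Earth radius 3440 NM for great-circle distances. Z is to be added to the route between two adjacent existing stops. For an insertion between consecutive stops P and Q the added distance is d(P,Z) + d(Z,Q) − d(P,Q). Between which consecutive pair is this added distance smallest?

Added distance for inserting Z between each consecutive pair:
A–B: 229.2 NM
B–C: 361.9 NM
C–D: 332.2 NM
D–E: 58.0 NM
E–F: 315.4 NM
Smallest added distance is 58.0 NM, inserting between D and E.

between D and E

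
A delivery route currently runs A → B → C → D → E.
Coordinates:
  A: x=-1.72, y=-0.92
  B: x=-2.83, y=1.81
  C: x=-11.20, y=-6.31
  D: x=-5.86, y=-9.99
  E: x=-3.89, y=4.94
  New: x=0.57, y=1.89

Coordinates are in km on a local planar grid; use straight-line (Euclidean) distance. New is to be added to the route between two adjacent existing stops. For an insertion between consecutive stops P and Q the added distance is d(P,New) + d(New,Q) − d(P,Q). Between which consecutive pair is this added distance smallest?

Added distance for inserting New between each consecutive pair:
A–B: 4.1 km
B–C: 6.1 km
C–D: 21.4 km
D–E: 3.9 km
Smallest added distance is 3.9 km, inserting between D and E.

between D and E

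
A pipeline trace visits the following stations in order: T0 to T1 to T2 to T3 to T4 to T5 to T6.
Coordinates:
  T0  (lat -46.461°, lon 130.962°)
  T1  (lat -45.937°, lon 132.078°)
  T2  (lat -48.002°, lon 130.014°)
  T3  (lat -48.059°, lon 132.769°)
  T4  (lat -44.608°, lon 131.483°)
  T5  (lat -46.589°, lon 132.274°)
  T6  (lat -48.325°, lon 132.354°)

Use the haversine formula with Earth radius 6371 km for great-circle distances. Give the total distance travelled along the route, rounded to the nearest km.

Leg distances:
T0→T1: 103.8 km  (cumulative 103.8 km)
T1→T2: 277.9 km  (cumulative 381.7 km)
T2→T3: 204.9 km  (cumulative 586.7 km)
T3→T4: 396.2 km  (cumulative 982.9 km)
T4→T5: 228.7 km  (cumulative 1211.6 km)
T5→T6: 193.1 km  (cumulative 1404.7 km)
Total route length ≈ 1405 km.

1405 km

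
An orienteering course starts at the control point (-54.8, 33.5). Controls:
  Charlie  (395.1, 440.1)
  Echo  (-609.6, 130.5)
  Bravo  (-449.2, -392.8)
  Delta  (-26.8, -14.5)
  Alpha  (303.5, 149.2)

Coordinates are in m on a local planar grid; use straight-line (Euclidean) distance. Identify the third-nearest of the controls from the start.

Distances from the start ((-54.8, 33.5)):
Delta: 55.6 m
Alpha: 376.5 m
Echo: 563.2 m
Bravo: 580.8 m
Charlie: 606.4 m
The third-nearest is Echo at 563.2 m.

Echo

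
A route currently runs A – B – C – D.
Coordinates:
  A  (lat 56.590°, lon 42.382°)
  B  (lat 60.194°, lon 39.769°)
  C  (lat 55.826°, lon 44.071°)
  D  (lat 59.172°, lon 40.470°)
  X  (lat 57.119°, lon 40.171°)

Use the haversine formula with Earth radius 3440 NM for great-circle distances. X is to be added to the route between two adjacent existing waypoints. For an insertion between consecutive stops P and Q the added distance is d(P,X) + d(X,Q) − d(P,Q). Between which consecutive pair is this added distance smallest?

Added distance for inserting X between each consecutive pair:
A–B: 32.8 NM
B–C: 40.2 NM
C–D: 42.4 NM
Smallest added distance is 32.8 NM, inserting between A and B.

between A and B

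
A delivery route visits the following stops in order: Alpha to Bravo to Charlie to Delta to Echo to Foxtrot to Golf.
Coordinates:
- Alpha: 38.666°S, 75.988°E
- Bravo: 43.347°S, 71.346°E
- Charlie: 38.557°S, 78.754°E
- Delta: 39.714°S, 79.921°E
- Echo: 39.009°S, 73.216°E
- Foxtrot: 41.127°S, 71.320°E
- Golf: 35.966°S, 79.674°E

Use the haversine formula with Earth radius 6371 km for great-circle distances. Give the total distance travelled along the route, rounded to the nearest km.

Leg distances:
Alpha→Bravo: 649.9 km  (cumulative 649.9 km)
Bravo→Charlie: 818.4 km  (cumulative 1468.3 km)
Charlie→Delta: 163.3 km  (cumulative 1631.6 km)
Delta→Echo: 581.6 km  (cumulative 2213.2 km)
Echo→Foxtrot: 285.5 km  (cumulative 2498.7 km)
Foxtrot→Golf: 925.1 km  (cumulative 3423.7 km)
Total route length ≈ 3424 km.

3424 km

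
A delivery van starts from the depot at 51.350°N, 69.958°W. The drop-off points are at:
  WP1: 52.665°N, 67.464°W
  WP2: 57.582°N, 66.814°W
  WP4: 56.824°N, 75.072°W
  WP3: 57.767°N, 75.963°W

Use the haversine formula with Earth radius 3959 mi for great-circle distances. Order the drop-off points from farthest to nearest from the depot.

WP3, WP2, WP4, WP1

Distances from the depot:
WP3 57.767°N, 75.963°W: 504.0 mi
WP2 57.582°N, 66.814°W: 448.6 mi
WP4 56.824°N, 75.072°W: 431.0 mi
WP1 52.665°N, 67.464°W: 139.7 mi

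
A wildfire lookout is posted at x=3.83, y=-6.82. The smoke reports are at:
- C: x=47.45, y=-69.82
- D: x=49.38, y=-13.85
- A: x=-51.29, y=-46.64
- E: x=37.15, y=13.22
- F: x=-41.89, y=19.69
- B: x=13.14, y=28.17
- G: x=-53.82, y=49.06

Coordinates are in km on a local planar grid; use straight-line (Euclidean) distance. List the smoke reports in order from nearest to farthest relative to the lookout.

B, E, D, F, A, C, G

Distance from the lookout at x=3.83, y=-6.82 to each:
B x=13.14, y=28.17: 36.2 km
E x=37.15, y=13.22: 38.9 km
D x=49.38, y=-13.85: 46.1 km
F x=-41.89, y=19.69: 52.8 km
A x=-51.29, y=-46.64: 68.0 km
C x=47.45, y=-69.82: 76.6 km
G x=-53.82, y=49.06: 80.3 km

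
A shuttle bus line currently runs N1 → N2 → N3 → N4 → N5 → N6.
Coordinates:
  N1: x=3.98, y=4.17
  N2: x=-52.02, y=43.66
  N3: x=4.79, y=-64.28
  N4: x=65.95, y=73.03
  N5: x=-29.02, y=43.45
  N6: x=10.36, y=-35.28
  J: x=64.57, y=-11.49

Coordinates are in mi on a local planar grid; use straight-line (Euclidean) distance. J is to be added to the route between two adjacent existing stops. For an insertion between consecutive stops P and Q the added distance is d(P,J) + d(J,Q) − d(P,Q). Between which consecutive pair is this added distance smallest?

Added distance for inserting J between each consecutive pair:
N1–N2: 123.0 mi
N2–N3: 86.8 mi
N3–N4: 14.0 mi
N4–N5: 93.6 mi
N5–N6: 79.7 mi
Smallest added distance is 14.0 mi, inserting between N3 and N4.

between N3 and N4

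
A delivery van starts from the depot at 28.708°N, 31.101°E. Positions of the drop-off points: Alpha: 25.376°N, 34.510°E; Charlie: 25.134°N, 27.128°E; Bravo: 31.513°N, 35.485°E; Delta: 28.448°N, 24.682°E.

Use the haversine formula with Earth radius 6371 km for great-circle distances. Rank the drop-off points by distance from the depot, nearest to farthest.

Alpha, Bravo, Charlie, Delta

Computing each great-circle distance from 28.708°N, 31.101°E:
Alpha 25.376°N, 34.510°E: 501.2 km
Bravo 31.513°N, 35.485°E: 524.4 km
Charlie 25.134°N, 27.128°E: 559.5 km
Delta 28.448°N, 24.682°E: 627.4 km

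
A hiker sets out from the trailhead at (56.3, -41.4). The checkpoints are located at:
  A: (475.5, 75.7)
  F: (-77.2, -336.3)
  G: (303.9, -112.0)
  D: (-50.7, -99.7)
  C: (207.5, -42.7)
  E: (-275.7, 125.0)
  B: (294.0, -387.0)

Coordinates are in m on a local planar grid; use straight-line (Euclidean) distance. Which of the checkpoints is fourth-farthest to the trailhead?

F

Distances from the trailhead ((56.3, -41.4)):
A: 435.2 m
B: 419.5 m
E: 371.4 m
F: 323.7 m
G: 257.5 m
C: 151.2 m
D: 121.9 m
The fourth-farthest is F at 323.7 m.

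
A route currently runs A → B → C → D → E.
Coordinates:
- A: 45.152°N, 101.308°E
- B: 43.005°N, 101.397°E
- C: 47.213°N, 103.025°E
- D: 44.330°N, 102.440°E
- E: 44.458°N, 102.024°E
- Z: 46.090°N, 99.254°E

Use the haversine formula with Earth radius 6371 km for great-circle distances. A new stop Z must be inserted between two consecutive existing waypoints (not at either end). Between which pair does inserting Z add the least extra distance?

between B and C

Added distance for inserting Z between each consecutive pair:
A–B: 334.7 km
B–C: 211.4 km
C–D: 307.1 km
D–E: 563.8 km
Smallest added distance is 211.4 km, inserting between B and C.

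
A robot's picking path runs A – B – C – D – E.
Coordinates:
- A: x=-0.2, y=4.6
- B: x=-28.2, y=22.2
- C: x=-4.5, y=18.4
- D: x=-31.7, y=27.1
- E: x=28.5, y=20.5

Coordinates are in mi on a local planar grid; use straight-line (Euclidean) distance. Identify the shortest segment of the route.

B–C

Leg distances:
A→B: 33.1 mi
B→C: 24.0 mi
C→D: 28.6 mi
D→E: 60.6 mi
The shortest leg is B–C at 24.0 mi.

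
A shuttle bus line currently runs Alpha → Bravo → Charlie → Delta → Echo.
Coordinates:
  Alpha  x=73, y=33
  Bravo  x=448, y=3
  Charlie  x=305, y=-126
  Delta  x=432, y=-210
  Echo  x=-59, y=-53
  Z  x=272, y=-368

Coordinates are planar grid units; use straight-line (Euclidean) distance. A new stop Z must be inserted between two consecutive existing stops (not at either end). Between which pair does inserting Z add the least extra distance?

Added distance for inserting Z between each consecutive pair:
Alpha–Bravo: 482.1
Bravo–Charlie: 462.3
Charlie–Delta: 316.8
Delta–Echo: 166.3
Smallest added distance is 166.3, inserting between Delta and Echo.

between Delta and Echo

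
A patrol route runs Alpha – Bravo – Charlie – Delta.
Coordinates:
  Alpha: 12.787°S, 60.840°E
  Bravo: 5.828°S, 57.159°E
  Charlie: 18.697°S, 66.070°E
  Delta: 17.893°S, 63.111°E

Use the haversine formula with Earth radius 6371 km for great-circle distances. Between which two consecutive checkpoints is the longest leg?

Leg distances:
Alpha→Bravo: 872.8 km
Bravo→Charlie: 1726.4 km
Charlie→Delta: 324.9 km
The longest leg is Bravo–Charlie at 1726.4 km.

Bravo–Charlie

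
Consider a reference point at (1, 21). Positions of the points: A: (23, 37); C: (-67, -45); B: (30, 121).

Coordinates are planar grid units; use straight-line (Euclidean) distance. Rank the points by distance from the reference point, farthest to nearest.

B, C, A

Distance from the reference point at (1, 21) to each:
B (30, 121): 104.1
C (-67, -45): 94.8
A (23, 37): 27.2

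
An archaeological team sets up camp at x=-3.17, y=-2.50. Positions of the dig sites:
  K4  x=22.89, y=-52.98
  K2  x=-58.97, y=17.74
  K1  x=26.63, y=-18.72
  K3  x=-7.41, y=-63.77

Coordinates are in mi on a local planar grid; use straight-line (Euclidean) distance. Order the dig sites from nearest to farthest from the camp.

K1, K4, K2, K3

Distance from the camp at x=-3.17, y=-2.50 to each:
K1 x=26.63, y=-18.72: 33.9 mi
K4 x=22.89, y=-52.98: 56.8 mi
K2 x=-58.97, y=17.74: 59.4 mi
K3 x=-7.41, y=-63.77: 61.4 mi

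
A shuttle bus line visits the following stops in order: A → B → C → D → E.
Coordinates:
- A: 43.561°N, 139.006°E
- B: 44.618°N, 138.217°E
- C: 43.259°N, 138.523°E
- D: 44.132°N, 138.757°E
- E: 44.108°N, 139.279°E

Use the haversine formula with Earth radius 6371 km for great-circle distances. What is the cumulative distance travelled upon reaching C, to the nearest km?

Leg distances:
A→B: 133.4 km  (cumulative 133.4 km)
B→C: 153.1 km  (cumulative 286.4 km)
Cumulative distance at C ≈ 286 km.

286 km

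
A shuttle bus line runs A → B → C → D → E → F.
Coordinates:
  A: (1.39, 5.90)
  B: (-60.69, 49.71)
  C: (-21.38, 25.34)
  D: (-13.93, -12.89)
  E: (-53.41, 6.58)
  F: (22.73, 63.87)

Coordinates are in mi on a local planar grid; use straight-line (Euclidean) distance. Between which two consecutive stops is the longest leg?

E–F

Leg distances:
A→B: 76.0 mi
B→C: 46.3 mi
C→D: 38.9 mi
D→E: 44.0 mi
E→F: 95.3 mi
The longest leg is E–F at 95.3 mi.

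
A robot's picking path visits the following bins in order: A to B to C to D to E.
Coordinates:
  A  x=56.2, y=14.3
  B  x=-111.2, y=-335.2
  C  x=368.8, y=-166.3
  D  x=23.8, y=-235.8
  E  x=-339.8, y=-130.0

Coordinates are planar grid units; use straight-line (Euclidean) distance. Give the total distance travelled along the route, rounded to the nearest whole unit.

Leg distances:
A→B: 387.5  (cumulative 387.5)
B→C: 508.8  (cumulative 896.4)
C→D: 351.9  (cumulative 1248.3)
D→E: 378.7  (cumulative 1627.0)
Total route length ≈ 1627.

1627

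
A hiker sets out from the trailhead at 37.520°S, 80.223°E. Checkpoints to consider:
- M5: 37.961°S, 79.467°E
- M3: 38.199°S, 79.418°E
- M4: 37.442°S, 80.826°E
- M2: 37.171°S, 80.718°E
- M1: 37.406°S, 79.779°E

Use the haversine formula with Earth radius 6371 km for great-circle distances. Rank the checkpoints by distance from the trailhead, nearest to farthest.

Computing each great-circle distance from 37.520°S, 80.223°E:
M1 37.406°S, 79.779°E: 41.2 km
M4 37.442°S, 80.826°E: 53.9 km
M2 37.171°S, 80.718°E: 58.5 km
M5 37.961°S, 79.467°E: 82.6 km
M3 38.199°S, 79.418°E: 103.4 km

M1, M4, M2, M5, M3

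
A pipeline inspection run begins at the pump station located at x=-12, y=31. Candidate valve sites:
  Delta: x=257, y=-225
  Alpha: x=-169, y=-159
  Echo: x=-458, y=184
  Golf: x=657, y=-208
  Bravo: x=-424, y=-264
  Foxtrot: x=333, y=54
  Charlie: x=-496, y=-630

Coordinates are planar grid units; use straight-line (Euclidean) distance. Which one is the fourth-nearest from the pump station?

Echo

Distances from the pump station (x=-12, y=31):
Alpha: 246.5
Foxtrot: 345.8
Delta: 371.3
Echo: 471.5
Bravo: 506.7
Golf: 710.4
Charlie: 819.3
The fourth-nearest is Echo at 471.5.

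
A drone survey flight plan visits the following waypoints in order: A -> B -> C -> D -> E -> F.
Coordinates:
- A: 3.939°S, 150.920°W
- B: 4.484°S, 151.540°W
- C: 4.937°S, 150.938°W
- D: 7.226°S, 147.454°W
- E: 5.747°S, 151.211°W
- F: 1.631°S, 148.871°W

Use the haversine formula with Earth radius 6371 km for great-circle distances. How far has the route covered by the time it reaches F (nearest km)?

1610 km

Leg distances:
A→B: 91.6 km  (cumulative 91.6 km)
B→C: 83.6 km  (cumulative 175.2 km)
C→D: 461.7 km  (cumulative 636.9 km)
D→E: 446.5 km  (cumulative 1083.4 km)
E→F: 526.2 km  (cumulative 1609.6 km)
Cumulative distance at F ≈ 1610 km.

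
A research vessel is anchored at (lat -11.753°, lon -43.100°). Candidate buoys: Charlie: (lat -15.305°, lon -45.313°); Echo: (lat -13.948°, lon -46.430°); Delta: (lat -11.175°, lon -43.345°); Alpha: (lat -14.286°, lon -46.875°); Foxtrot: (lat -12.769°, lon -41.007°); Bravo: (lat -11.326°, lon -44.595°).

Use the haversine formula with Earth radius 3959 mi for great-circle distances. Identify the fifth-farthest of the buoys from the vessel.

Bravo

Distances from the vessel ((lat -11.753°, lon -43.100°)):
Alpha: 308.6 mi
Charlie: 286.9 mi
Echo: 270.8 mi
Foxtrot: 157.8 mi
Bravo: 105.4 mi
Delta: 43.2 mi
The fifth-farthest is Bravo at 105.4 mi.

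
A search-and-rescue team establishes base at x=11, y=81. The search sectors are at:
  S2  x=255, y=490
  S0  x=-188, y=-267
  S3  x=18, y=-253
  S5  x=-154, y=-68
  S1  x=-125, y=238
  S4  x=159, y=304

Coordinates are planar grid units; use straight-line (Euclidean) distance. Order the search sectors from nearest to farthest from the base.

S1, S5, S4, S3, S0, S2

Computing each straight-line distance from x=11, y=81:
S1 x=-125, y=238: 207.7
S5 x=-154, y=-68: 222.3
S4 x=159, y=304: 267.6
S3 x=18, y=-253: 334.1
S0 x=-188, y=-267: 400.9
S2 x=255, y=490: 476.3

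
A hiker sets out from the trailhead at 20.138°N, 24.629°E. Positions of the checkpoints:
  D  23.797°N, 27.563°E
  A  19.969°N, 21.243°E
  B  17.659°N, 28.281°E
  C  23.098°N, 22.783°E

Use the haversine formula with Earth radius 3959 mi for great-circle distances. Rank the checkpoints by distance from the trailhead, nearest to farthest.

A, C, B, D

Computing each great-circle distance from 20.138°N, 24.629°E:
A 19.969°N, 21.243°E: 220.1 mi
C 23.098°N, 22.783°E: 236.4 mi
B 17.659°N, 28.281°E: 293.8 mi
D 23.797°N, 27.563°E: 315.0 mi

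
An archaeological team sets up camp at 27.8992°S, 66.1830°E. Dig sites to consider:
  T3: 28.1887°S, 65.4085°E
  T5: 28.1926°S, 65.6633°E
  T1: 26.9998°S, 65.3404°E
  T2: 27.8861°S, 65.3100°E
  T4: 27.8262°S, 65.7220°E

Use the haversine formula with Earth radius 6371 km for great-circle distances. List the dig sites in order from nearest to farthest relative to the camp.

Distance from the camp at 27.8992°S, 66.1830°E to each:
T4 27.8262°S, 65.7220°E: 46.0 km
T5 28.1926°S, 65.6633°E: 60.5 km
T3 28.1887°S, 65.4085°E: 82.5 km
T2 27.8861°S, 65.3100°E: 85.8 km
T1 26.9998°S, 65.3404°E: 130.1 km

T4, T5, T3, T2, T1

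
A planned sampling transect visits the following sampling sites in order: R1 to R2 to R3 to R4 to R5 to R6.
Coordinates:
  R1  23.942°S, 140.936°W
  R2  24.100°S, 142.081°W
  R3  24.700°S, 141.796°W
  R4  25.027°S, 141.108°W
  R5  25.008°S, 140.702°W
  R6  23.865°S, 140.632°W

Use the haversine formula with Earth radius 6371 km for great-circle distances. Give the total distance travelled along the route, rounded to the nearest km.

437 km

Leg distances:
R1→R2: 117.6 km  (cumulative 117.6 km)
R2→R3: 72.7 km  (cumulative 190.3 km)
R3→R4: 78.4 km  (cumulative 268.7 km)
R4→R5: 41.0 km  (cumulative 309.6 km)
R5→R6: 127.3 km  (cumulative 436.9 km)
Total route length ≈ 437 km.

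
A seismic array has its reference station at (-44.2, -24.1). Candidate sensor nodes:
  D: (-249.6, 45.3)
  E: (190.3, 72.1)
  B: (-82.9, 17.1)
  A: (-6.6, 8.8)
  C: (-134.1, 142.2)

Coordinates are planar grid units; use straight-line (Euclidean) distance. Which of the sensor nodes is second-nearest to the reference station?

B

Distances from the reference station ((-44.2, -24.1)):
A: 50.0
B: 56.5
C: 189.0
D: 216.8
E: 253.5
The second-nearest is B at 56.5.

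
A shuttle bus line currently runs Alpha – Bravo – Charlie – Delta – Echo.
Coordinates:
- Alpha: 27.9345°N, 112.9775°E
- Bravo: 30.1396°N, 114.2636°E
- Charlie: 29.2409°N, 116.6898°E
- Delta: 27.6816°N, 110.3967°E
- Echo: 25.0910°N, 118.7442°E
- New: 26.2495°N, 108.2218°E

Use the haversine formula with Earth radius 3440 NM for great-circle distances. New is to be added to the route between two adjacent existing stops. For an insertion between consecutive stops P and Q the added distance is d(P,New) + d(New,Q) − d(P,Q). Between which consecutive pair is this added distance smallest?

Added distance for inserting New between each consecutive pair:
Alpha–Bravo: 520.8 NM
Bravo–Charlie: 742.6 NM
Charlie–Delta: 283.9 NM
Delta–Echo: 243.2 NM
Smallest added distance is 243.2 NM, inserting between Delta and Echo.

between Delta and Echo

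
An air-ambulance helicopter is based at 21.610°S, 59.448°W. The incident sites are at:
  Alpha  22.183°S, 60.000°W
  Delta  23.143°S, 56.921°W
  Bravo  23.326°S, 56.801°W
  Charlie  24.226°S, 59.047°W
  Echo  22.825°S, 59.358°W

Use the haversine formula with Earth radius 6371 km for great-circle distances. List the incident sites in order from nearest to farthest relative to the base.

Alpha, Echo, Charlie, Delta, Bravo

Distance from the base at 21.610°S, 59.448°W to each:
Alpha 22.183°S, 60.000°W: 85.5 km
Echo 22.825°S, 59.358°W: 135.4 km
Charlie 24.226°S, 59.047°W: 293.8 km
Delta 23.143°S, 56.921°W: 310.7 km
Bravo 23.326°S, 56.801°W: 332.2 km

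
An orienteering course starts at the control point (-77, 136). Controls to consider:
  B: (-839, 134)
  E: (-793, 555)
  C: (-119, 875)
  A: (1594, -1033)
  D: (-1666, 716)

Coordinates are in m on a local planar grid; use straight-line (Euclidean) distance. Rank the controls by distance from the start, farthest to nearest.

Computing each straight-line distance from (-77, 136):
A (1594, -1033): 2039.3 m
D (-1666, 716): 1691.5 m
E (-793, 555): 829.6 m
B (-839, 134): 762.0 m
C (-119, 875): 740.2 m

A, D, E, B, C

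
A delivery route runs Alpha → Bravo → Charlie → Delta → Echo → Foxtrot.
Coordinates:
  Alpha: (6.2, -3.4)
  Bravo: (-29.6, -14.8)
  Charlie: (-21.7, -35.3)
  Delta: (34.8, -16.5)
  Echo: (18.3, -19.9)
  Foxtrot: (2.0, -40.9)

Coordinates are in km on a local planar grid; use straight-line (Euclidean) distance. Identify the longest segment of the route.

Charlie–Delta

Leg distances:
Alpha→Bravo: 37.6 km
Bravo→Charlie: 22.0 km
Charlie→Delta: 59.5 km
Delta→Echo: 16.8 km
Echo→Foxtrot: 26.6 km
The longest leg is Charlie–Delta at 59.5 km.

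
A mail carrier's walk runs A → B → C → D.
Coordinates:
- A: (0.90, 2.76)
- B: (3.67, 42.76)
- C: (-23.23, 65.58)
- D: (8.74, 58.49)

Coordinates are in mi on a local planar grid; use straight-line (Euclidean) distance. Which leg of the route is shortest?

C–D

Leg distances:
A→B: 40.1 mi
B→C: 35.3 mi
C→D: 32.7 mi
The shortest leg is C–D at 32.7 mi.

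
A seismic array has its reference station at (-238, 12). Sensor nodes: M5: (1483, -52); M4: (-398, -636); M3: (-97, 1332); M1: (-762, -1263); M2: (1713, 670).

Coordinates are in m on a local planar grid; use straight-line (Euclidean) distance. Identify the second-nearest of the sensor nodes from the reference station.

M3

Distance to each, sorted:
M4: 667.5 m
M3: 1327.5 m
M1: 1378.5 m
M5: 1722.2 m
M2: 2059.0 m
The second-nearest is M3 at 1327.5 m.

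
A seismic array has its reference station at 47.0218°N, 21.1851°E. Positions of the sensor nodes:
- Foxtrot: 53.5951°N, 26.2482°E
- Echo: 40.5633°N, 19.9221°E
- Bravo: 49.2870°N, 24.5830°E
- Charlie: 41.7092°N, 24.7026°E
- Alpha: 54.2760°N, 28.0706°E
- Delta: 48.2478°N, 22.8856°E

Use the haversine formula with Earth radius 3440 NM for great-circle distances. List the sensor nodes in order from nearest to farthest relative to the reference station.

Distances from the reference station:
Delta 48.2478°N, 22.8856°E: 100.7 NM
Bravo 49.2870°N, 24.5830°E: 192.4 NM
Charlie 41.7092°N, 24.7026°E: 352.8 NM
Echo 40.5633°N, 19.9221°E: 391.6 NM
Foxtrot 53.5951°N, 26.2482°E: 439.6 NM
Alpha 54.2760°N, 28.0706°E: 507.8 NM

Delta, Bravo, Charlie, Echo, Foxtrot, Alpha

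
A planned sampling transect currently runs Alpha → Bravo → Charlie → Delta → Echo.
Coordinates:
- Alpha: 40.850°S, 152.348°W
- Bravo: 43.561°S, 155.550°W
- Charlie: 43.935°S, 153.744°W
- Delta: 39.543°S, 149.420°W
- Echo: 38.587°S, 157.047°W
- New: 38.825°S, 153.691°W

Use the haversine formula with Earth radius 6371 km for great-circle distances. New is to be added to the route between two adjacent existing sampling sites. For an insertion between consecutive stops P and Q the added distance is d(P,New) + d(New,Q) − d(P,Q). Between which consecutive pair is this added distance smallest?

between Delta and Echo

Added distance for inserting New between each consecutive pair:
Alpha–Bravo: 401.3 km
Bravo–Charlie: 966.4 km
Charlie–Delta: 339.1 km
Delta–Echo: 2.2 km
Smallest added distance is 2.2 km, inserting between Delta and Echo.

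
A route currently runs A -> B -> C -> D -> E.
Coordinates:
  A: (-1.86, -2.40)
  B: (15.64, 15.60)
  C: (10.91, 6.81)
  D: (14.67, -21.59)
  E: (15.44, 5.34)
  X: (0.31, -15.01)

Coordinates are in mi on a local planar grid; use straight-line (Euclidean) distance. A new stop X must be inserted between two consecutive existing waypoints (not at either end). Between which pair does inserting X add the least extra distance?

between C and D

Added distance for inserting X between each consecutive pair:
A–B: 21.9 mi
B–C: 48.5 mi
C–D: 11.4 mi
D–E: 14.2 mi
Smallest added distance is 11.4 mi, inserting between C and D.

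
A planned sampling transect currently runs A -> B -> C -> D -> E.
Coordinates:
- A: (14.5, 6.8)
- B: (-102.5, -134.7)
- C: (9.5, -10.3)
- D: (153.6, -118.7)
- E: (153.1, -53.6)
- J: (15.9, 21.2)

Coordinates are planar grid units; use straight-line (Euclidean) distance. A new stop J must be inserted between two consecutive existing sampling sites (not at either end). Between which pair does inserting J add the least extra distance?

between A and B

Added distance for inserting J between each consecutive pair:
A–B: 26.6
B–C: 60.5
C–D: 48.1
D–E: 287.5
Smallest added distance is 26.6, inserting between A and B.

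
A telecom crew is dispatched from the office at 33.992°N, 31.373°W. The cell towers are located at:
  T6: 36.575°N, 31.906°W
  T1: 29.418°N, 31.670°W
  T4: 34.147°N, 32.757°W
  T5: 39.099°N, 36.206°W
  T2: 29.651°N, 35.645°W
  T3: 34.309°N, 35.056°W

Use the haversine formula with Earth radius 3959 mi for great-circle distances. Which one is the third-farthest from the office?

Distances from the office (33.992°N, 31.373°W):
T5: 443.1 mi
T2: 390.9 mi
T1: 316.5 mi
T3: 211.7 mi
T6: 181.0 mi
T4: 79.9 mi
The third-farthest is T1 at 316.5 mi.

T1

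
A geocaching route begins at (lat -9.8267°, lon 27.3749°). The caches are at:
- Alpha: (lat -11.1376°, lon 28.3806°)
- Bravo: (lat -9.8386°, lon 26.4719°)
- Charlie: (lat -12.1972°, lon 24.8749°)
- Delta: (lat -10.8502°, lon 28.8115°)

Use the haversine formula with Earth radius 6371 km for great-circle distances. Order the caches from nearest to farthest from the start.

Computing each great-circle distance from (lat -9.8267°, lon 27.3749°):
Bravo (lat -9.8386°, lon 26.4719°): 98.9 km
Alpha (lat -11.1376°, lon 28.3806°): 182.6 km
Delta (lat -10.8502°, lon 28.8115°): 194.0 km
Charlie (lat -12.1972°, lon 24.8749°): 379.4 km

Bravo, Alpha, Delta, Charlie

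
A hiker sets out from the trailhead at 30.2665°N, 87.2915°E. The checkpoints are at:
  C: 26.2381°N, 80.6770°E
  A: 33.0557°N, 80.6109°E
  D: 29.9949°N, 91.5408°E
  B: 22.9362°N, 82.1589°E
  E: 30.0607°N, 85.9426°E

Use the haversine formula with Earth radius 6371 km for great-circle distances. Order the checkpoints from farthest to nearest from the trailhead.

Computing each great-circle distance from 30.2665°N, 87.2915°E:
B 22.9362°N, 82.1589°E: 961.3 km
C 26.2381°N, 80.6770°E: 787.4 km
A 33.0557°N, 80.6109°E: 704.0 km
D 29.9949°N, 91.5408°E: 409.7 km
E 30.0607°N, 85.9426°E: 131.7 km

B, C, A, D, E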